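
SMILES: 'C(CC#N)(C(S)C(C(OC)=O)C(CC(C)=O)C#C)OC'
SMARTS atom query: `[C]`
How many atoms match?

The query [C] means: uppercase C matches aliphatic (non-aromatic) carbon only.
Check the 20 heavy atoms by environment: 14× C → match; 4× O → no; 1× S → no; 1× N → no.
That gives 14 matching atoms.

14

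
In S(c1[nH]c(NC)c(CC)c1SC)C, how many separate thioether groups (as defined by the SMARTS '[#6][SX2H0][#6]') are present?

2

[#6][SX2H0][#6] is the SMARTS for a thioether: an aliphatic sulfur bridging two carbons with no H on the sulfur.
The molecule carries 2 separate instances of a methylthio ether (-SCH3) meeting every constraint; each maps to a distinct set of atoms, giving 2 matches.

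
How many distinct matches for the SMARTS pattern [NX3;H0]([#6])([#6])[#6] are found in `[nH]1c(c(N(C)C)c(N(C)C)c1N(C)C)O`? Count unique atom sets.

3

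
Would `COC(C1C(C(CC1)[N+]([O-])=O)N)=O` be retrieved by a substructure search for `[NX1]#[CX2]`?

No

The pattern [NX1]#[CX2] describes a nitrogen triple-bonded to a two-connected carbon — a nitrile.
The closest candidate here is a nitro group (-[N+](=O)[O-]), but there is no C#N triple bond. No other fragment satisfies the full query, so there is no match.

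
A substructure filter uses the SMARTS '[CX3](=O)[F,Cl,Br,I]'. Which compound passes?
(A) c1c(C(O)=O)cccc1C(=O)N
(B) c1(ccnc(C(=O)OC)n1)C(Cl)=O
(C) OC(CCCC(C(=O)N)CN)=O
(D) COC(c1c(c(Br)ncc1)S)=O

B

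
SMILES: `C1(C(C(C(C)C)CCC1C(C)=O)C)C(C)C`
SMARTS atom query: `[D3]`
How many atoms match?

7

The query [D3] means: atom with exactly three heavy-atom neighbours.
Check the 16 heavy atoms by environment: 2× C (D2) → no; 7× C (D3) → match; 1× O (D1) → no; 6× C (D1) → no.
That gives 7 matching atoms.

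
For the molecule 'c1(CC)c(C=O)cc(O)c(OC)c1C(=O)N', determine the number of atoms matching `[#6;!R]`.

The query [#6;!R] means: carbon not in any ring.
Check the 16 heavy atoms by environment: 6× c (aromatic, in 6-ring) → no; 4× O (acyclic) → no; 5× C (acyclic) → match; 1× N (acyclic) → no.
That gives 5 matching atoms.

5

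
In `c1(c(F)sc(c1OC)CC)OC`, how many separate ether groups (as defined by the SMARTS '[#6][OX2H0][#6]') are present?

2

[#6][OX2H0][#6] is the SMARTS for an ether: an aliphatic oxygen bridging two carbons with no H on the oxygen.
The molecule carries 2 separate instances of a methoxy ether (-OCH3) meeting every constraint; each maps to a distinct set of atoms, giving 2 matches.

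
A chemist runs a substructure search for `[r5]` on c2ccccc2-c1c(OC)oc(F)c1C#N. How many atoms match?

5

The query [r5] means: r5 matches atoms in a five-membered ring.
Check the 16 heavy atoms by environment: 1× o (aromatic, in 5-ring) → match; 4× c (aromatic, in 5-ring) → match; 2× C (acyclic) → no; 1× N (acyclic) → no; 1× O (acyclic) → no; 1× F (acyclic) → no; 6× c (aromatic, in 6-ring) → no.
Summing the matching environments: 1 + 4 = 5 matching atoms.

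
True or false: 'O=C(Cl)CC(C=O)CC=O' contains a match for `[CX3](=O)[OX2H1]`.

False

The pattern [CX3](=O)[OX2H1] describes an sp2 carbon double-bonded to O and single-bonded to an -OH oxygen — a carboxylic acid.
The closest candidate here is an aldehyde (-CHO), but there is no singly-bonded oxygen on the carbonyl carbon. No other fragment satisfies the full query, so there is no match.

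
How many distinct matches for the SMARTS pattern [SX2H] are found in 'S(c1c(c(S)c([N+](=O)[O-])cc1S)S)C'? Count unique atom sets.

3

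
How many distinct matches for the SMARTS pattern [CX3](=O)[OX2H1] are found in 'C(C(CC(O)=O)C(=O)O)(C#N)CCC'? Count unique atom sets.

2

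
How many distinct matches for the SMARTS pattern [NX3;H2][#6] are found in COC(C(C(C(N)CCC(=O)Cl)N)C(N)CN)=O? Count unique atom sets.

4

[NX3;H2][#6] is the SMARTS for a primary amine: a trivalent nitrogen with two H attached to carbon.
The molecule carries 4 separate instances of a primary amino group (-NH2) meeting every constraint; each maps to a distinct set of atoms, giving 4 matches.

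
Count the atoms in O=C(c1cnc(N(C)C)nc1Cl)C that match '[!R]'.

7

The query [!R] means: !R matches any atom not in a ring.
Check the 13 heavy atoms by environment: 2× n (aromatic, in 6-ring) → no; 4× c (aromatic, in 6-ring) → no; 1× N (acyclic) → match; 4× C (acyclic) → match; 1× O (acyclic) → match; 1× Cl (acyclic) → match.
Summing the matching environments: 1 + 4 + 1 + 1 = 7 matching atoms.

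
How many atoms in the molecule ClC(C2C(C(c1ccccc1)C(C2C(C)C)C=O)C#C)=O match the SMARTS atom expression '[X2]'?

2

The query [X2] means: any atom with exactly two total connections (bonds + H).
Check the 21 heavy atoms by environment: 8× C (X4) → no; 6× c (aromatic, X3) → no; 2× C (X3) → no; 2× O (X1) → no; 1× Cl (X1) → no; 2× C (X2) → match.
That gives 2 matching atoms.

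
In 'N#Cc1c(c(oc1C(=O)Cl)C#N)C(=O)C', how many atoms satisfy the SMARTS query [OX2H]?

The query [OX2H] means: aliphatic oxygen with two connections, one of which is H — an -OH oxygen.
Check the 15 heavy atoms by environment: 1× o (aromatic, H0, X2) → no; 4× c (aromatic, H0, X3) → no; 2× C (H0, X2) → no; 2× N (H0, X1) → no; 2× C (H0, X3) → no; 2× O (H0, X1) → no; 1× Cl (H0, X1) → no; 1× C (H3, X4) → no.
No environment satisfies the query, so 0 matching atoms.

0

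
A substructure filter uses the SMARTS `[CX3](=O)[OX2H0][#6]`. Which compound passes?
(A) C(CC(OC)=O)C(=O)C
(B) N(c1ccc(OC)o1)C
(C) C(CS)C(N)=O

A

[CX3](=O)[OX2H0][#6] describes a carbonyl carbon bonded to an oxygen that is itself bonded to carbon (no H on that O) (an ester).
(A) contains a methyl-ester group (-C(=O)OCH3), which satisfies every atom and bond constraint.
(B) has a methoxy ether (-OCH3) but the ether oxygen is not adjacent to a C=O carbon.
(C) has a primary amide (-C(=O)NH2) but the carbonyl is bonded to N, not to an O-C linkage.
So the answer is (A).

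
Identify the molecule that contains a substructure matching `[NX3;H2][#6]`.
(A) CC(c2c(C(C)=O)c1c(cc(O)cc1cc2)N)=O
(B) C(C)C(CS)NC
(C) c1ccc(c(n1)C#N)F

A

[NX3;H2][#6] describes a trivalent nitrogen with two H attached to carbon (a primary amine).
(A) contains a primary amino group (-NH2), which satisfies every atom and bond constraint.
(B) has an N-methylamino group (-NHCH3) but the nitrogen bears two carbons and only one H (H1), not H2.
(C) has a nitrile (-C#N) but the nitrogen is NX1 (triple-bonded), not NX3 with two H.
So the answer is (A).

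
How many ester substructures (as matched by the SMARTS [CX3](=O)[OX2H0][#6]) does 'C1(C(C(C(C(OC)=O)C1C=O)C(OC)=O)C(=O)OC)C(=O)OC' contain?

4

[CX3](=O)[OX2H0][#6] is the SMARTS for an ester: a carbonyl carbon bonded to an oxygen that is itself bonded to carbon (no H on that O).
The molecule carries 4 separate instances of a methyl-ester group (-C(=O)OCH3) meeting every constraint; each maps to a distinct set of atoms, giving 4 matches.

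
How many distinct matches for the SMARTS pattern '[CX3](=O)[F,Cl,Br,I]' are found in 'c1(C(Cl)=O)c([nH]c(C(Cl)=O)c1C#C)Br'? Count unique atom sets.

2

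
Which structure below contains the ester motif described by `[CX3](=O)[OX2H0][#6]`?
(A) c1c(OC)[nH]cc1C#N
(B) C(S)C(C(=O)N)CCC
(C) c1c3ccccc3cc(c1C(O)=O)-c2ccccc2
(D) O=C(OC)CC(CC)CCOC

D

[CX3](=O)[OX2H0][#6] describes a carbonyl carbon bonded to an oxygen that is itself bonded to carbon (no H on that O) (an ester).
(A) has a methoxy ether (-OCH3) but the ether oxygen is not adjacent to a C=O carbon.
(B) has a primary amide (-C(=O)NH2) but the carbonyl is bonded to N, not to an O-C linkage.
(C) has a carboxylic acid group (-C(=O)OH) but the singly-bonded O carries H (OX2H1, not H0).
(D) contains a methyl-ester group (-C(=O)OCH3), which satisfies every atom and bond constraint.
So the answer is (D).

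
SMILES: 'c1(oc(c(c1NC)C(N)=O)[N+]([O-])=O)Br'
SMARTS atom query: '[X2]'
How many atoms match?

1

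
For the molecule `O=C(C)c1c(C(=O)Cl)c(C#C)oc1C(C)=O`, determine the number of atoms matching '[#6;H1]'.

The query [#6;H1] means: any carbon bearing exactly one hydrogen.
Check the 16 heavy atoms by environment: 1× o (aromatic, H0) → no; 4× c (aromatic, H0) → no; 4× C (H0) → no; 3× O (H0) → no; 1× Cl (H0) → no; 2× C (H3) → no; 1× C (H1) → match.
That gives 1 matching atom.

1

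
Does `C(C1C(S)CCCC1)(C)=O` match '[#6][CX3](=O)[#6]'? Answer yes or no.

The pattern [#6][CX3](=O)[#6] describes a carbonyl carbon (no H) flanked by two carbons — a ketone.
The molecule carries an acetyl/ketone group (-C(=O)CH3), whose atoms satisfy every constraint of the query, so the pattern matches.

Yes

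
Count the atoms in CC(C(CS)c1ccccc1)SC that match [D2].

The query [D2] means: atom with exactly two heavy-atom neighbours.
Check the 13 heavy atoms by environment: 2× C (D1) → no; 2× C (D3) → no; 1× C (D2) → match; 1× S (D1) → no; 1× S (D2) → match; 1× c (aromatic, D3) → no; 5× c (aromatic, D2) → match.
Summing the matching environments: 1 + 1 + 5 = 7 matching atoms.

7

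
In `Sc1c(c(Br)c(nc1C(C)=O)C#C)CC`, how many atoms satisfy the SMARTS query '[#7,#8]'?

The query [#7,#8] means: nitrogen or oxygen (comma = OR).
Check the 15 heavy atoms by environment: 1× n (aromatic) → match; 5× c (aromatic) → no; 1× Br → no; 6× C → no; 1× O → match; 1× S → no.
Summing the matching environments: 1 + 1 = 2 matching atoms.

2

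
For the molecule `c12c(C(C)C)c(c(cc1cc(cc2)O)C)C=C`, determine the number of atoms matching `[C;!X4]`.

2

The query [C;!X4] means: aliphatic carbon that does not have four total connections.
Check the 17 heavy atoms by environment: 10× c (aromatic, X3) → no; 4× C (X4) → no; 2× C (X3) → match; 1× O (X2) → no.
That gives 2 matching atoms.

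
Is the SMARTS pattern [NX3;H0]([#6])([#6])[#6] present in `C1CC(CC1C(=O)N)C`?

No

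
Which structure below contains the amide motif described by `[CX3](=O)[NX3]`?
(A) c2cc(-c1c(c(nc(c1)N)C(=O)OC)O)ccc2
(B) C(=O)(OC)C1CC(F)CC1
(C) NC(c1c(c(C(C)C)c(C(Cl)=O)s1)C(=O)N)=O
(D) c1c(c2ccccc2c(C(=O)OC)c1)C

C

[CX3](=O)[NX3] describes a carbonyl carbon bonded to a trivalent nitrogen (an amide).
(A) has a methyl-ester group (-C(=O)OCH3) but the carbonyl is bonded to O, not to an NX3 nitrogen.
(B) has a methyl-ester group (-C(=O)OCH3) but the carbonyl is bonded to O, not to an NX3 nitrogen.
(C) contains a primary amide (-C(=O)NH2), which satisfies every atom and bond constraint.
(D) has a methyl-ester group (-C(=O)OCH3) but the carbonyl is bonded to O, not to an NX3 nitrogen.
So the answer is (C).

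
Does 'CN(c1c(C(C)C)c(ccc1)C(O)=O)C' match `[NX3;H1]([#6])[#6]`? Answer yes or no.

The pattern [NX3;H1]([#6])[#6] describes a trivalent nitrogen with one H, bonded to two carbons — a secondary amine.
The closest candidate here is a dimethylamino group (-N(CH3)2), but the nitrogen has H0, not H1. No other fragment satisfies the full query, so there is no match.

No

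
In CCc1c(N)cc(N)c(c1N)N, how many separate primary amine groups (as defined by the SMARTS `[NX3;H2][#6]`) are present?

[NX3;H2][#6] is the SMARTS for a primary amine: a trivalent nitrogen with two H attached to carbon.
The molecule carries 4 separate instances of a primary amino group (-NH2) meeting every constraint; each maps to a distinct set of atoms, giving 4 matches.

4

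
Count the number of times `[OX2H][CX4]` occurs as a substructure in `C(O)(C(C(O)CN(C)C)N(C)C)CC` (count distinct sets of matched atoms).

[OX2H][CX4] is the SMARTS for an aliphatic alcohol: a hydroxyl oxygen bound to an sp3 (X4) carbon.
The molecule carries 2 separate instances of a hydroxyl group (-OH) meeting every constraint; each maps to a distinct set of atoms, giving 2 matches.

2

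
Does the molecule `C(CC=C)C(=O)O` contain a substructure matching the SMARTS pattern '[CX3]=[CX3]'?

The pattern [CX3]=[CX3] describes a non-aromatic C=C double bond between two sp2 carbons — an alkene.
The molecule carries a vinyl group (-CH=CH2), whose atoms satisfy every constraint of the query, so the pattern matches.

Yes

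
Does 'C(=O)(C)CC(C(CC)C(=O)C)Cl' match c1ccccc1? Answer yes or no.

No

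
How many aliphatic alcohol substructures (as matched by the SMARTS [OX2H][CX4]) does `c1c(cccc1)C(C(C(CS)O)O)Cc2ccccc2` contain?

[OX2H][CX4] is the SMARTS for an aliphatic alcohol: a hydroxyl oxygen bound to an sp3 (X4) carbon.
The molecule carries 2 separate instances of a hydroxyl group (-OH) meeting every constraint; each maps to a distinct set of atoms, giving 2 matches.

2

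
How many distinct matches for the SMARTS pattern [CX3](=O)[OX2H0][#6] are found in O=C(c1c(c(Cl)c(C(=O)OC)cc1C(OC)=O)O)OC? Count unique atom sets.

3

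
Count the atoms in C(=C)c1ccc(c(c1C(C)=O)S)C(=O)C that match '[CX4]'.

2

Check the 15 heavy atoms by environment: 6× c (aromatic, X3) → no; 4× C (X3) → no; 2× O (X1) → no; 2× C (X4) → match; 1× S (X2) → no.
That gives 2 matching atoms.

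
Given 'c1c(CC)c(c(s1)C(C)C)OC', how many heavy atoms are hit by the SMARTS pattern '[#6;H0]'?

The query [#6;H0] means: any carbon with no attached hydrogen.
Check the 12 heavy atoms by environment: 1× s (aromatic, H0) → no; 1× c (aromatic, H1) → no; 3× c (aromatic, H0) → match; 1× C (H2) → no; 4× C (H3) → no; 1× C (H1) → no; 1× O (H0) → no.
That gives 3 matching atoms.

3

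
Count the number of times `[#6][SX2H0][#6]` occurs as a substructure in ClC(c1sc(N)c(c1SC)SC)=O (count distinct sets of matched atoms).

2

[#6][SX2H0][#6] is the SMARTS for a thioether: an aliphatic sulfur bridging two carbons with no H on the sulfur.
The molecule carries 2 separate instances of a methylthio ether (-SCH3) meeting every constraint; each maps to a distinct set of atoms, giving 2 matches.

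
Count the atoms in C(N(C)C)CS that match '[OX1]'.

The query [OX1] means: aliphatic oxygen with one total connection — typically a carbonyl =O or an oxide.
Check the 6 heavy atoms by environment: 4× C (X4) → no; 1× S (X2) → no; 1× N (X3) → no.
No environment satisfies the query, so 0 matching atoms.

0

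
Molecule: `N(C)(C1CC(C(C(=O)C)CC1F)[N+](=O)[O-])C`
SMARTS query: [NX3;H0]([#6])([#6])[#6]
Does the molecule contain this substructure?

The pattern [NX3;H0]([#6])([#6])[#6] describes a trivalent nitrogen with no H, bonded to three carbons — a tertiary amine.
The molecule carries a dimethylamino group (-N(CH3)2), whose atoms satisfy every constraint of the query, so the pattern matches.

Yes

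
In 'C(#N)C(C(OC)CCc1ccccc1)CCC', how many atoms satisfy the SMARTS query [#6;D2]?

10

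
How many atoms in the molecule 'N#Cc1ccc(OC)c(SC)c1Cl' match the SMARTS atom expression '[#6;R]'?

6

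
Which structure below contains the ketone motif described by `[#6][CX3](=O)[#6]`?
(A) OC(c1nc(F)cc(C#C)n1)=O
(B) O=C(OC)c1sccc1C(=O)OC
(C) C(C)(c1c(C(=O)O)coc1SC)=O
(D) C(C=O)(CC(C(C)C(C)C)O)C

C

[#6][CX3](=O)[#6] describes a carbonyl carbon (no H) flanked by two carbons (a ketone).
(A) has a carboxylic acid group (-C(=O)OH) but one neighbour of the carbonyl carbon is O, not C.
(B) has a methyl-ester group (-C(=O)OCH3) but one neighbour of the carbonyl carbon is O, not C.
(C) contains an acetyl/ketone group (-C(=O)CH3), which satisfies every atom and bond constraint.
(D) has an aldehyde (-CHO) but the carbonyl carbon has H1, so it is not flanked by two carbons.
So the answer is (C).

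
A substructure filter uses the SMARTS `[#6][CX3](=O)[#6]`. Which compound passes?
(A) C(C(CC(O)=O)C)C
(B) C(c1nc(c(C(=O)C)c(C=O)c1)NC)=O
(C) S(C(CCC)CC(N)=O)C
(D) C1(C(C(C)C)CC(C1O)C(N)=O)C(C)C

B

[#6][CX3](=O)[#6] describes a carbonyl carbon (no H) flanked by two carbons (a ketone).
(A) has a carboxylic acid group (-C(=O)OH) but one neighbour of the carbonyl carbon is O, not C.
(B) contains an acetyl/ketone group (-C(=O)CH3), which satisfies every atom and bond constraint.
(C) has a primary amide (-C(=O)NH2) but one neighbour of the carbonyl carbon is N, not C.
(D) has a primary amide (-C(=O)NH2) but one neighbour of the carbonyl carbon is N, not C.
So the answer is (B).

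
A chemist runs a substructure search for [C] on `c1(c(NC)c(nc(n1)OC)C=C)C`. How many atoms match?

Check the 13 heavy atoms by environment: 2× n (aromatic) → no; 4× c (aromatic) → no; 1× N → no; 5× C → match; 1× O → no.
That gives 5 matching atoms.

5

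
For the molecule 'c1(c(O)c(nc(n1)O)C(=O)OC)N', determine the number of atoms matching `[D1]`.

5

The query [D1] means: atom with exactly one heavy-atom neighbour (degree 1).
Check the 13 heavy atoms by environment: 2× n (aromatic, D2) → no; 4× c (aromatic, D3) → no; 3× O (D1) → match; 1× C (D3) → no; 1× O (D2) → no; 1× C (D1) → match; 1× N (D1) → match.
Summing the matching environments: 3 + 1 + 1 = 5 matching atoms.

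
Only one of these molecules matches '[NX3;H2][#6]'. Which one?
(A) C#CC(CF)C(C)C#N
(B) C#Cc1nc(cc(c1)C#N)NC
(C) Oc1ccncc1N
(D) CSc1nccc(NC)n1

[NX3;H2][#6] describes a trivalent nitrogen with two H attached to carbon (a primary amine).
(A) has a nitrile (-C#N) but the nitrogen is NX1 (triple-bonded), not NX3 with two H.
(B) has an N-methylamino group (-NHCH3) but the nitrogen bears two carbons and only one H (H1), not H2.
(C) contains a primary amino group (-NH2), which satisfies every atom and bond constraint.
(D) has an N-methylamino group (-NHCH3) but the nitrogen bears two carbons and only one H (H1), not H2.
So the answer is (C).

C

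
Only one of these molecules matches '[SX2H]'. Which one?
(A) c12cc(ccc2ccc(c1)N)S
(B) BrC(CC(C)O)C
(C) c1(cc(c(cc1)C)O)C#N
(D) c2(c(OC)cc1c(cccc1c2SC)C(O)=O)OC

A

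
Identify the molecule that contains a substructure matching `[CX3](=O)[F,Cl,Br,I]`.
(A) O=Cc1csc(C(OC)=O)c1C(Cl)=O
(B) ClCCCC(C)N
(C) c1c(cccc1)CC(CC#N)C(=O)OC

A

[CX3](=O)[F,Cl,Br,I] describes a carbonyl carbon bonded to a halogen (an acyl halide).
(A) contains an acyl chloride (-C(=O)Cl), which satisfies every atom and bond constraint.
(B) has a chloro substituent but the Cl is not on a carbonyl carbon.
(C) has a methyl-ester group (-C(=O)OCH3) but the carbonyl is bonded to -O-C, not to a halogen.
So the answer is (A).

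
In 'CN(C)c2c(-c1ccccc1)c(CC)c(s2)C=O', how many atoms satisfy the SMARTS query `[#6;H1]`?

The query [#6;H1] means: any carbon bearing exactly one hydrogen.
Check the 18 heavy atoms by environment: 1× s (aromatic, H0) → no; 5× c (aromatic, H0) → no; 5× c (aromatic, H1) → match; 1× C (H2) → no; 3× C (H3) → no; 1× C (H1) → match; 1× O (H0) → no; 1× N (H0) → no.
Summing the matching environments: 5 + 1 = 6 matching atoms.

6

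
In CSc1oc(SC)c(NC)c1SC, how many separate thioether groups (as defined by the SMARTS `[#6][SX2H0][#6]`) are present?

3

[#6][SX2H0][#6] is the SMARTS for a thioether: an aliphatic sulfur bridging two carbons with no H on the sulfur.
The molecule carries 3 separate instances of a methylthio ether (-SCH3) meeting every constraint; each maps to a distinct set of atoms, giving 3 matches.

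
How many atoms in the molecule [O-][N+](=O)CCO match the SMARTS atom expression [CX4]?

2

The query [CX4] means: C with X4: aliphatic carbon with exactly 4 total connections (bonds + H).
Check the 6 heavy atoms by environment: 2× C (X4) → match; 1× N (charge +1, X3) → no; 1× O (charge -1, X1) → no; 1× O (X1) → no; 1× O (X2) → no.
That gives 2 matching atoms.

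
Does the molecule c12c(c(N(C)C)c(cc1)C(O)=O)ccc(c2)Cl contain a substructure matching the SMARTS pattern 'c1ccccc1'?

Yes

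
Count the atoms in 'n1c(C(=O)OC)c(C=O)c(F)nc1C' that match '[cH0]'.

4

The query [cH0] means: aromatic carbon with no attached hydrogen (substituted or ring-fusion).
Check the 14 heavy atoms by environment: 2× n (aromatic, H0) → no; 4× c (aromatic, H0) → match; 1× F (H0) → no; 2× C (H3) → no; 1× C (H0) → no; 3× O (H0) → no; 1× C (H1) → no.
That gives 4 matching atoms.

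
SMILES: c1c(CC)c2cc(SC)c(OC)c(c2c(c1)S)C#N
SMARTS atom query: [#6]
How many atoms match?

15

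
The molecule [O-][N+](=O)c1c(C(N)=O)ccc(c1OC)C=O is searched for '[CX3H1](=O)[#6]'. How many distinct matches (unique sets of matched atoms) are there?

1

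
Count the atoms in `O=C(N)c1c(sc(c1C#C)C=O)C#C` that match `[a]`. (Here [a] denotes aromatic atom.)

Check the 14 heavy atoms by environment: 1× s (aromatic) → match; 4× c (aromatic) → match; 6× C → no; 2× O → no; 1× N → no.
Summing the matching environments: 1 + 4 = 5 matching atoms.

5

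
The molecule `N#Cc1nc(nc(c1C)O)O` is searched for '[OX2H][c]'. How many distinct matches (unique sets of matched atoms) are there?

2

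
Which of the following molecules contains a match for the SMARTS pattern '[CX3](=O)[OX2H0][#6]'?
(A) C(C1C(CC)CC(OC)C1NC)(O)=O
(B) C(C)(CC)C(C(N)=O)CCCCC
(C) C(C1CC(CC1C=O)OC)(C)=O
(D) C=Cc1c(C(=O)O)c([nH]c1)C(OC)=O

[CX3](=O)[OX2H0][#6] describes a carbonyl carbon bonded to an oxygen that is itself bonded to carbon (no H on that O) (an ester).
(A) has a carboxylic acid group (-C(=O)OH) but the singly-bonded O carries H (OX2H1, not H0).
(B) has a primary amide (-C(=O)NH2) but the carbonyl is bonded to N, not to an O-C linkage.
(C) has a methoxy ether (-OCH3) but the ether oxygen is not adjacent to a C=O carbon.
(D) contains a methyl-ester group (-C(=O)OCH3), which satisfies every atom and bond constraint.
So the answer is (D).

D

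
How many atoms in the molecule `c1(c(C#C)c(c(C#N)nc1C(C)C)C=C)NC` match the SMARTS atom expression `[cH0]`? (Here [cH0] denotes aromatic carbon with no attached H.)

5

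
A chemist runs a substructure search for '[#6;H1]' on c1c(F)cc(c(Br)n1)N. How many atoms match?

The query [#6;H1] means: any carbon bearing exactly one hydrogen.
Check the 9 heavy atoms by environment: 1× n (aromatic, H0) → no; 2× c (aromatic, H1) → match; 3× c (aromatic, H0) → no; 1× N (H2) → no; 1× Br (H0) → no; 1× F (H0) → no.
That gives 2 matching atoms.

2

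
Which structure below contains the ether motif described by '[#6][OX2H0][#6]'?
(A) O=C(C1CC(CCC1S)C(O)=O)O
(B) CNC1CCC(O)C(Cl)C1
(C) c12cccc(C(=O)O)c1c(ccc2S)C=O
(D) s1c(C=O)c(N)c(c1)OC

D

[#6][OX2H0][#6] describes an aliphatic oxygen bridging two carbons with no H on the oxygen (an ether).
(A) has a carboxylic acid group (-C(=O)OH) but the -OH oxygen has H1; the =O is OX1, not OX2.
(B) has a hydroxyl group (-OH) but the oxygen has H1, not H0 bridging two carbons.
(C) has a carboxylic acid group (-C(=O)OH) but the -OH oxygen has H1; the =O is OX1, not OX2.
(D) contains a methoxy ether (-OCH3), which satisfies every atom and bond constraint.
So the answer is (D).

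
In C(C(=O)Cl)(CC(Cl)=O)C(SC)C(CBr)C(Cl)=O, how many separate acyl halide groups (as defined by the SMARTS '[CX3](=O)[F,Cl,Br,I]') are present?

[CX3](=O)[F,Cl,Br,I] is the SMARTS for an acyl halide: a carbonyl carbon bonded to a halogen.
The molecule carries 3 separate instances of an acyl chloride (-C(=O)Cl) meeting every constraint; each maps to a distinct set of atoms, giving 3 matches.

3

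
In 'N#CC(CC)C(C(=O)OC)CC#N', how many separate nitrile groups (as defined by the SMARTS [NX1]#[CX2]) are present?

2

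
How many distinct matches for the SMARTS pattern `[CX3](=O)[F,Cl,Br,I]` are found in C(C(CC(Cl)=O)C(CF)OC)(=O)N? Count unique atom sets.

[CX3](=O)[F,Cl,Br,I] is the SMARTS for an acyl halide: a carbonyl carbon bonded to a halogen.
Exactly one fragment in the molecule meets all constraints, giving 1 match.

1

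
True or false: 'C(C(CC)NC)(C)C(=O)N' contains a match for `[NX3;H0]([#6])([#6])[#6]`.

False

The pattern [NX3;H0]([#6])([#6])[#6] describes a trivalent nitrogen with no H, bonded to three carbons — a tertiary amine.
The closest candidate here is an N-methylamino group (-NHCH3), but the nitrogen still has one H (H1), not H0. No other fragment satisfies the full query, so there is no match.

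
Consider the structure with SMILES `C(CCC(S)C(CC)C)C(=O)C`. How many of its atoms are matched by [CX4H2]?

4

Check the 12 heavy atoms by environment: 4× C (H2, X4) → match; 2× C (H1, X4) → no; 3× C (H3, X4) → no; 1× S (H1, X2) → no; 1× C (H0, X3) → no; 1× O (H0, X1) → no.
That gives 4 matching atoms.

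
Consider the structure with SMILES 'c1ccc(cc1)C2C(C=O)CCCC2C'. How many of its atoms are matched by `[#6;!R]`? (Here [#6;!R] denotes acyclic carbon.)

Check the 15 heavy atoms by environment: 6× C (in 6-ring) → no; 2× C (acyclic) → match; 1× O (acyclic) → no; 6× c (aromatic, in 6-ring) → no.
That gives 2 matching atoms.

2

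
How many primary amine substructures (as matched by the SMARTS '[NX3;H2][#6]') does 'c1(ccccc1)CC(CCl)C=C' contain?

0

[NX3;H2][#6] is the SMARTS for a primary amine: a trivalent nitrogen with two H attached to carbon.
No fragment in the molecule satisfies every constraint, giving 0 matches.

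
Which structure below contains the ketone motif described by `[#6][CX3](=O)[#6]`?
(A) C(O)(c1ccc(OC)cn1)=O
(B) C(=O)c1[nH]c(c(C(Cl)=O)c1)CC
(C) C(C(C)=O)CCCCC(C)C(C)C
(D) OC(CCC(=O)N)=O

[#6][CX3](=O)[#6] describes a carbonyl carbon (no H) flanked by two carbons (a ketone).
(A) has a carboxylic acid group (-C(=O)OH) but one neighbour of the carbonyl carbon is O, not C.
(B) has an aldehyde (-CHO) but the carbonyl carbon has H1, so it is not flanked by two carbons.
(C) contains an acetyl/ketone group (-C(=O)CH3), which satisfies every atom and bond constraint.
(D) has a primary amide (-C(=O)NH2) but one neighbour of the carbonyl carbon is N, not C.
So the answer is (C).

C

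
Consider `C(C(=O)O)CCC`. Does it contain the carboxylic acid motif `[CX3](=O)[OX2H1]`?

Yes

The pattern [CX3](=O)[OX2H1] describes an sp2 carbon double-bonded to O and single-bonded to an -OH oxygen — a carboxylic acid.
The molecule carries a carboxylic acid group (-C(=O)OH), whose atoms satisfy every constraint of the query, so the pattern matches.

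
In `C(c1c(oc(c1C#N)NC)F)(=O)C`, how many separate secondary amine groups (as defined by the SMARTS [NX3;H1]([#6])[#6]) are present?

[NX3;H1]([#6])[#6] is the SMARTS for a secondary amine: a trivalent nitrogen with one H, bonded to two carbons.
Exactly one fragment in the molecule meets all constraints, giving 1 match.

1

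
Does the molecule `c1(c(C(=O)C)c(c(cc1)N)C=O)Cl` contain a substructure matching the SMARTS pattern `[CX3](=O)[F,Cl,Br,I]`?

The pattern [CX3](=O)[F,Cl,Br,I] describes a carbonyl carbon bonded to a halogen — an acyl halide.
The closest candidate here is a chloro substituent, but the Cl is not on a carbonyl carbon. No other fragment satisfies the full query, so there is no match.

No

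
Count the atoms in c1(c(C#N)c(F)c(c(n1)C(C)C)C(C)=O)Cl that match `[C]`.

6

The query [C] means: uppercase C matches aliphatic (non-aromatic) carbon only.
Check the 16 heavy atoms by environment: 1× n (aromatic) → no; 5× c (aromatic) → no; 1× F → no; 6× C → match; 1× O → no; 1× Cl → no; 1× N → no.
That gives 6 matching atoms.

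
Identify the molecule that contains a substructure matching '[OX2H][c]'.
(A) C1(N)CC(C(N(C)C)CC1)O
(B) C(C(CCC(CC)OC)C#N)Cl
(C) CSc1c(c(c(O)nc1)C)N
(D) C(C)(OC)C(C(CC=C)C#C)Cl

[OX2H][c] describes a hydroxyl oxygen attached to an aromatic carbon (a phenol).
(A) has a hydroxyl group (-OH) but the -OH is on an aliphatic carbon, not an aromatic c.
(B) has a methoxy ether (-OCH3) but the oxygen has H0, not H1.
(C) contains a hydroxyl group (-OH), which satisfies every atom and bond constraint.
(D) has a methoxy ether (-OCH3) but the oxygen has H0, not H1.
So the answer is (C).

C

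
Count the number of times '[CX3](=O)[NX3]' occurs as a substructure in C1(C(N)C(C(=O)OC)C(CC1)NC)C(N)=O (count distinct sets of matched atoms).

1

[CX3](=O)[NX3] is the SMARTS for an amide: a carbonyl carbon bonded to a trivalent nitrogen.
Exactly one fragment in the molecule meets all constraints, giving 1 match.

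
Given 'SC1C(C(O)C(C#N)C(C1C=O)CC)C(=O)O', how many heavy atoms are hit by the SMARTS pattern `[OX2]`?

2

Check the 17 heavy atoms by environment: 8× C (X4) → no; 2× O (X2) → match; 2× C (X3) → no; 2× O (X1) → no; 1× C (X2) → no; 1× N (X1) → no; 1× S (X2) → no.
That gives 2 matching atoms.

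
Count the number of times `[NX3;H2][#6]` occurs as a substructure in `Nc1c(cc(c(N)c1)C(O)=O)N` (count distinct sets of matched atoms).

3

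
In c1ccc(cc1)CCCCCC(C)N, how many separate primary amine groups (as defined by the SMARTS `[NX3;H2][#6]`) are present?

1

[NX3;H2][#6] is the SMARTS for a primary amine: a trivalent nitrogen with two H attached to carbon.
Exactly one fragment in the molecule meets all constraints, giving 1 match.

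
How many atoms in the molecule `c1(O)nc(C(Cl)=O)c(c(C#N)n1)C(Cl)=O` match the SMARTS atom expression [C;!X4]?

Check the 15 heavy atoms by environment: 2× n (aromatic, X2) → no; 4× c (aromatic, X3) → no; 2× C (X3) → match; 2× O (X1) → no; 2× Cl (X1) → no; 1× C (X2) → match; 1× N (X1) → no; 1× O (X2) → no.
Summing the matching environments: 2 + 1 = 3 matching atoms.

3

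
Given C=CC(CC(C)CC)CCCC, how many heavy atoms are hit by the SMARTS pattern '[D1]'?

The query [D1] means: atom with exactly one heavy-atom neighbour (degree 1).
Check the 12 heavy atoms by environment: 6× C (D2) → no; 2× C (D3) → no; 4× C (D1) → match.
That gives 4 matching atoms.

4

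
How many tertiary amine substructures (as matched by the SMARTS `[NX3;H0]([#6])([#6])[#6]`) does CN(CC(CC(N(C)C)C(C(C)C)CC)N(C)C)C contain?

[NX3;H0]([#6])([#6])[#6] is the SMARTS for a tertiary amine: a trivalent nitrogen with no H, bonded to three carbons.
The molecule carries 3 separate instances of a dimethylamino group (-N(CH3)2) meeting every constraint; each maps to a distinct set of atoms, giving 3 matches.

3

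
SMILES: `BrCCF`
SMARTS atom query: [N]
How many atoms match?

The query [N] means: uppercase N matches aliphatic (non-aromatic) nitrogen only.
Check the 4 heavy atoms by environment: 2× C → no; 1× Br → no; 1× F → no.
No environment satisfies the query, so 0 matching atoms.

0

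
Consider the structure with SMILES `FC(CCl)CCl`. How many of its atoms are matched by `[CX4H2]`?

2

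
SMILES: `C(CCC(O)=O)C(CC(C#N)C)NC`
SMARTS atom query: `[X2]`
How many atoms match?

2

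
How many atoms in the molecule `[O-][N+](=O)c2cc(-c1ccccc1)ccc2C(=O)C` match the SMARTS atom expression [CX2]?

0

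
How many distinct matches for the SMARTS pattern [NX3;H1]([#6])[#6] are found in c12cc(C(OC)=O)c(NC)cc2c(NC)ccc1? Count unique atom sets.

2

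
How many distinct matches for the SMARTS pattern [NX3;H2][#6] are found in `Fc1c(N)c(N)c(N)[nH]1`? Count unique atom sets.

[NX3;H2][#6] is the SMARTS for a primary amine: a trivalent nitrogen with two H attached to carbon.
The molecule carries 3 separate instances of a primary amino group (-NH2) meeting every constraint; each maps to a distinct set of atoms, giving 3 matches.

3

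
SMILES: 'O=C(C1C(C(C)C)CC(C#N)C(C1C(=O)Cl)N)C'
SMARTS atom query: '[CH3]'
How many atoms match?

3

The query [CH3] means: aliphatic carbon with exactly three hydrogens.
Check the 18 heavy atoms by environment: 6× C (H1) → no; 1× C (H2) → no; 1× N (H2) → no; 3× C (H3) → match; 3× C (H0) → no; 2× O (H0) → no; 1× N (H0) → no; 1× Cl (H0) → no.
That gives 3 matching atoms.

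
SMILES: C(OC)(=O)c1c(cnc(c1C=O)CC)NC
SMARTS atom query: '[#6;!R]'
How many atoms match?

6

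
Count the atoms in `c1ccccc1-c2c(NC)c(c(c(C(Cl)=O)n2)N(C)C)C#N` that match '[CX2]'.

The query [CX2] means: C with X2: aliphatic carbon with exactly 2 total connections.
Check the 22 heavy atoms by environment: 1× n (aromatic, X2) → no; 11× c (aromatic, X3) → no; 2× N (X3) → no; 3× C (X4) → no; 1× C (X2) → match; 1× N (X1) → no; 1× C (X3) → no; 1× O (X1) → no; 1× Cl (X1) → no.
That gives 1 matching atom.

1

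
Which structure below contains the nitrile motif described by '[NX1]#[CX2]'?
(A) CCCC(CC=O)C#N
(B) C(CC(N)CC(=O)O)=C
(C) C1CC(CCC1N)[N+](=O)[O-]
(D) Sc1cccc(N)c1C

A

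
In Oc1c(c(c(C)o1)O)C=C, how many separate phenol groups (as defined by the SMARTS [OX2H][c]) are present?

2

[OX2H][c] is the SMARTS for a phenol: a hydroxyl oxygen attached to an aromatic carbon.
The molecule carries 2 separate instances of a hydroxyl group (-OH) meeting every constraint; each maps to a distinct set of atoms, giving 2 matches.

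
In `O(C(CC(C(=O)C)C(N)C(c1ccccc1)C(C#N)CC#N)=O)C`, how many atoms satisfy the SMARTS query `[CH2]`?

The query [CH2] means: aliphatic carbon with exactly two hydrogens.
Check the 24 heavy atoms by environment: 2× C (H2) → match; 4× C (H1) → no; 1× c (aromatic, H0) → no; 5× c (aromatic, H1) → no; 4× C (H0) → no; 2× N (H0) → no; 1× N (H2) → no; 3× O (H0) → no; 2× C (H3) → no.
That gives 2 matching atoms.

2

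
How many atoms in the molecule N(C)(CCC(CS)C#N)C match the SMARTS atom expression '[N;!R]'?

The query [N;!R] means: aliphatic nitrogen not in a ring.
Check the 10 heavy atoms by environment: 7× C (acyclic) → no; 2× N (acyclic) → match; 1× S (acyclic) → no.
That gives 2 matching atoms.

2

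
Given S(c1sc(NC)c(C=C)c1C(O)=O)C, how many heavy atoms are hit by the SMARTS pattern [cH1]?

0

The query [cH1] means: aromatic carbon bearing exactly one hydrogen.
Check the 14 heavy atoms by environment: 1× s (aromatic, H0) → no; 4× c (aromatic, H0) → no; 1× N (H1) → no; 2× C (H3) → no; 1× C (H1) → no; 1× C (H2) → no; 1× C (H0) → no; 1× O (H0) → no; 1× O (H1) → no; 1× S (H0) → no.
No environment satisfies the query, so 0 matching atoms.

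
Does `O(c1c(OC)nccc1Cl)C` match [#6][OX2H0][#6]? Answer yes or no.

Yes

The pattern [#6][OX2H0][#6] describes an aliphatic oxygen bridging two carbons with no H on the oxygen — an ether.
The molecule carries a methoxy ether (-OCH3), whose atoms satisfy every constraint of the query, so the pattern matches.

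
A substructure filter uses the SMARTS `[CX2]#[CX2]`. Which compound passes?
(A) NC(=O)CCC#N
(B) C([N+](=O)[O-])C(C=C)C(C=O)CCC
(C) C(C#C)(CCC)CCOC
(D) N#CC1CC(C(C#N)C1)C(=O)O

C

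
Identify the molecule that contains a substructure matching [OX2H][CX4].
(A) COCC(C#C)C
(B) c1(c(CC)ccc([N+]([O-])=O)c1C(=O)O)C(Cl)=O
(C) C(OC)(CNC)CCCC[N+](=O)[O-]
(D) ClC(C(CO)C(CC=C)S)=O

D

[OX2H][CX4] describes a hydroxyl oxygen bound to an sp3 (X4) carbon (an aliphatic alcohol).
(A) has a methoxy ether (-OCH3) but the oxygen has H0 (ether), not H1.
(B) has a carboxylic acid group (-C(=O)OH) but the -OH is on a CX3 carbonyl carbon, not a CX4 carbon.
(C) has a methoxy ether (-OCH3) but the oxygen has H0 (ether), not H1.
(D) contains a hydroxyl group (-OH), which satisfies every atom and bond constraint.
So the answer is (D).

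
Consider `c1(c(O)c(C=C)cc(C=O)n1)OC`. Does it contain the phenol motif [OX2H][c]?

Yes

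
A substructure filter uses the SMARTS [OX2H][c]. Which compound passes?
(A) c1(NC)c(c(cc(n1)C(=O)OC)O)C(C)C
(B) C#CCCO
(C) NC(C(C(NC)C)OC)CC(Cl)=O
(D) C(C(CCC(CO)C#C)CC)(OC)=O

[OX2H][c] describes a hydroxyl oxygen attached to an aromatic carbon (a phenol).
(A) contains a hydroxyl group (-OH), which satisfies every atom and bond constraint.
(B) has a hydroxyl group (-OH) but the -OH is on an aliphatic carbon, not an aromatic c.
(C) has a methoxy ether (-OCH3) but the oxygen has H0, not H1.
(D) has a hydroxyl group (-OH) but the -OH is on an aliphatic carbon, not an aromatic c.
So the answer is (A).

A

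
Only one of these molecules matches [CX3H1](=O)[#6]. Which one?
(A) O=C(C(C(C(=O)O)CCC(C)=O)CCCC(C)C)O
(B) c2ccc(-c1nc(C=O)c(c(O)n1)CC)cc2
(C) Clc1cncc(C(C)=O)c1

B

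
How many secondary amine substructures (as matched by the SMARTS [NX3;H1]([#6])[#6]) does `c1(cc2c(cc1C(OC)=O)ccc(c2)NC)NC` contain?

[NX3;H1]([#6])[#6] is the SMARTS for a secondary amine: a trivalent nitrogen with one H, bonded to two carbons.
The molecule carries 2 separate instances of an N-methylamino group (-NHCH3) meeting every constraint; each maps to a distinct set of atoms, giving 2 matches.

2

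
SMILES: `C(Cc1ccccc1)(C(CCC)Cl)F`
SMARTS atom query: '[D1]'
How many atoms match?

3

The query [D1] means: atom with exactly one heavy-atom neighbour (degree 1).
Check the 14 heavy atoms by environment: 3× C (D2) → no; 2× C (D3) → no; 1× C (D1) → match; 1× Cl (D1) → match; 1× F (D1) → match; 1× c (aromatic, D3) → no; 5× c (aromatic, D2) → no.
Summing the matching environments: 1 + 1 + 1 = 3 matching atoms.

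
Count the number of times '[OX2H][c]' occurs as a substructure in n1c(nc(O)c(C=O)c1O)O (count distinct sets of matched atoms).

[OX2H][c] is the SMARTS for a phenol: a hydroxyl oxygen attached to an aromatic carbon.
The molecule carries 3 separate instances of a hydroxyl group (-OH) meeting every constraint; each maps to a distinct set of atoms, giving 3 matches.

3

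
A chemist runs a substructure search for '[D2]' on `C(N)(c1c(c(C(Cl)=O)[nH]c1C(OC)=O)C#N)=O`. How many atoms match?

The query [D2] means: atom with exactly two heavy-atom neighbours.
Check the 17 heavy atoms by environment: 1× n (aromatic, D2) → match; 4× c (aromatic, D3) → no; 1× C (D2) → match; 2× N (D1) → no; 3× C (D3) → no; 3× O (D1) → no; 1× O (D2) → match; 1× C (D1) → no; 1× Cl (D1) → no.
Summing the matching environments: 1 + 1 + 1 = 3 matching atoms.

3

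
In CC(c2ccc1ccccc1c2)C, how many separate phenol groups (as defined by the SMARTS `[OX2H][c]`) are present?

0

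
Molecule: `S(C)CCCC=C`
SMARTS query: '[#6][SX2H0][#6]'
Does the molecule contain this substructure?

Yes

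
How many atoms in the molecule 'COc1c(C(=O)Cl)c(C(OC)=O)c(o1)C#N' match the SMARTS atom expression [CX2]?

1

The query [CX2] means: C with X2: aliphatic carbon with exactly 2 total connections.
Check the 16 heavy atoms by environment: 1× o (aromatic, X2) → no; 4× c (aromatic, X3) → no; 2× C (X3) → no; 2× O (X1) → no; 2× O (X2) → no; 2× C (X4) → no; 1× C (X2) → match; 1× N (X1) → no; 1× Cl (X1) → no.
That gives 1 matching atom.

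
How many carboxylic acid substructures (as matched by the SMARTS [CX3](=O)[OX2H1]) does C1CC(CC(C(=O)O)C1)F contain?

1

[CX3](=O)[OX2H1] is the SMARTS for a carboxylic acid: an sp2 carbon double-bonded to O and single-bonded to an -OH oxygen.
Exactly one fragment in the molecule meets all constraints, giving 1 match.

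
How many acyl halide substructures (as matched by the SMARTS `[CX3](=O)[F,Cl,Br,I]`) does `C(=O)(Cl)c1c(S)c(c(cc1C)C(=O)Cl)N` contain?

2

[CX3](=O)[F,Cl,Br,I] is the SMARTS for an acyl halide: a carbonyl carbon bonded to a halogen.
The molecule carries 2 separate instances of an acyl chloride (-C(=O)Cl) meeting every constraint; each maps to a distinct set of atoms, giving 2 matches.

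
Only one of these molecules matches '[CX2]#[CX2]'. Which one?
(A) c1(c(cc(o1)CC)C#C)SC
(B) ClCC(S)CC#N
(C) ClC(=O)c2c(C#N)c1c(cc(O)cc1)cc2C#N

[CX2]#[CX2] describes a carbon-carbon triple bond (an alkyne).
(A) contains an ethynyl group (-C#CH), which satisfies every atom and bond constraint.
(B) has a nitrile (-C#N) but the triple bond is C#N, not C#C.
(C) has a nitrile (-C#N) but the triple bond is C#N, not C#C.
So the answer is (A).

A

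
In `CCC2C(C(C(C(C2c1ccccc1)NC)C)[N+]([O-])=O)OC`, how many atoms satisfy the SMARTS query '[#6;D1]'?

4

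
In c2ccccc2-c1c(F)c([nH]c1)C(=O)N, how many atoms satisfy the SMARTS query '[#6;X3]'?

11

Check the 15 heavy atoms by environment: 1× n (aromatic, X3) → no; 10× c (aromatic, X3) → match; 1× F (X1) → no; 1× C (X3) → match; 1× O (X1) → no; 1× N (X3) → no.
Summing the matching environments: 10 + 1 = 11 matching atoms.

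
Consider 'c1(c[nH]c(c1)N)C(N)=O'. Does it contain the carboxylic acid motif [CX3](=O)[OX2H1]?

The pattern [CX3](=O)[OX2H1] describes an sp2 carbon double-bonded to O and single-bonded to an -OH oxygen — a carboxylic acid.
The closest candidate here is a primary amide (-C(=O)NH2), but the carbonyl is bonded to N, not to an -OH oxygen. No other fragment satisfies the full query, so there is no match.

No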